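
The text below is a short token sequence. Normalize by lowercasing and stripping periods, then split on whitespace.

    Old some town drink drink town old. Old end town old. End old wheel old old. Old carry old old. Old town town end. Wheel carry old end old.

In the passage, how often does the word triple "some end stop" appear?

Scanning the 27 overlapping trigram windows for "some end stop":
  (none found)

0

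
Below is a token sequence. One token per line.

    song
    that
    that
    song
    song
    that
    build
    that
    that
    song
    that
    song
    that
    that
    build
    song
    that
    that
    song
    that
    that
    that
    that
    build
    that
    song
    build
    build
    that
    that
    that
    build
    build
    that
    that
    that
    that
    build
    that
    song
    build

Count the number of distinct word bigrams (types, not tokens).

41 tokens → 40 bigram windows in total.
Repeated bigrams (each contributes count−1 duplicates):
  that that: 12
  song that: 6
  that song: 6
  build that: 5
  that build: 5
  build build: 2
  song build: 2
31 duplicate windows → 40 − 31 = 9 distinct.

9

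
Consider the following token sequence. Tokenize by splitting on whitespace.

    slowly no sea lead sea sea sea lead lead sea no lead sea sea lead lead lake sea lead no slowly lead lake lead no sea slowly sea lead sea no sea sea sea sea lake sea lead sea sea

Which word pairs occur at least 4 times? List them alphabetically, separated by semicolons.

Bigram counts meeting the condition (at least 4 times):
  lead sea: 5
  sea lead: 6
  sea sea: 7

lead sea; sea lead; sea sea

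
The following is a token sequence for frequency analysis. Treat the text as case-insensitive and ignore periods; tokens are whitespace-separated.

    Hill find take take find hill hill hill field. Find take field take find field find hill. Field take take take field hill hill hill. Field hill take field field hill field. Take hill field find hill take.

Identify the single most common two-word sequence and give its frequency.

"hill field", 5 times

Bigram frequencies (highest first):
  hill field: 5
  hill hill: 4
  take take: 3
  find hill: 3
  field find: 3
  take field: 3
  … (9 more, each ≤ 3)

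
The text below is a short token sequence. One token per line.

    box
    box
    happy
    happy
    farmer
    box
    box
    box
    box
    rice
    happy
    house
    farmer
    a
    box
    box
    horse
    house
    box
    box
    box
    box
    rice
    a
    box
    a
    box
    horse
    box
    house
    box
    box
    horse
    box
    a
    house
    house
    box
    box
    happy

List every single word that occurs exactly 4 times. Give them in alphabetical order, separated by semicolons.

a; happy

Unigram counts meeting the condition (exactly 4 times):
  a: 4
  happy: 4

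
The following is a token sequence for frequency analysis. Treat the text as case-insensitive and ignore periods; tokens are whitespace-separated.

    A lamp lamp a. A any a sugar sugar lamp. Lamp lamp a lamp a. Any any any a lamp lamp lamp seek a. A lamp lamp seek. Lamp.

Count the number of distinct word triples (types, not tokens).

29 tokens → 27 trigram windows in total.
Repeated trigrams (each contributes count−1 duplicates):
  a lamp lamp: 3
  lamp lamp a: 2
  lamp lamp lamp: 2
  lamp lamp seek: 2
5 duplicate windows → 27 − 5 = 22 distinct.

22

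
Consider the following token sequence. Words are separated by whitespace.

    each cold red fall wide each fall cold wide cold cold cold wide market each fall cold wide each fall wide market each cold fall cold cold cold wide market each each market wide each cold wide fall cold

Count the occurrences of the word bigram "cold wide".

Scanning the 38 overlapping bigram windows for "cold wide":
  position 8–9: cold wide
  position 12–13: cold wide
  position 17–18: cold wide
  position 28–29: cold wide
  position 36–37: cold wide

5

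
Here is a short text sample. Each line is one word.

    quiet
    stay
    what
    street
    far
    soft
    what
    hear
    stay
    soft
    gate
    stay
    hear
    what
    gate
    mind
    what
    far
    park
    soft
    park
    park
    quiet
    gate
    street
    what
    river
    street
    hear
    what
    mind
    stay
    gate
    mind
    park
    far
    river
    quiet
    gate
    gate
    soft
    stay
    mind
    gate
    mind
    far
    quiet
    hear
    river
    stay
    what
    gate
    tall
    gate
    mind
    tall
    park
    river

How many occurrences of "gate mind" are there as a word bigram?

Scanning the 57 overlapping bigram windows for "gate mind":
  position 15–16: gate mind
  position 33–34: gate mind
  position 44–45: gate mind
  position 54–55: gate mind

4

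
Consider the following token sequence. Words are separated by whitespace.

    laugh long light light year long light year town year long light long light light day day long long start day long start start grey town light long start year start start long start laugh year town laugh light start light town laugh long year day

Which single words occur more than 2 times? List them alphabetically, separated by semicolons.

day; laugh; light; long; start; town; year

Unigram counts meeting the condition (more than 2 times):
  day: 4
  laugh: 4
  light: 9
  long: 10
  start: 8
  town: 4
  year: 6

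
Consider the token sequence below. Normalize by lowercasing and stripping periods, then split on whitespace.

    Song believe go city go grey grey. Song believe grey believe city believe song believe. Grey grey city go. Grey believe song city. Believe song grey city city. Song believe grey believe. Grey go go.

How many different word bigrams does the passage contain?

19

35 tokens → 34 bigram windows in total.
Repeated bigrams (each contributes count−1 duplicates):
  believe grey: 4
  song believe: 4
  believe song: 3
  grey believe: 3
  city believe: 2
  city go: 2
  go grey: 2
  grey city: 2
  … (1 more repeated)
15 duplicate windows → 34 − 15 = 19 distinct.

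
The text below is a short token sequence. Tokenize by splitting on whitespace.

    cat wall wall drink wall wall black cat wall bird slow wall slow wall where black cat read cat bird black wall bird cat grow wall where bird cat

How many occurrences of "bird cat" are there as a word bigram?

2

Scanning the 28 overlapping bigram windows for "bird cat":
  position 23–24: bird cat
  position 28–29: bird cat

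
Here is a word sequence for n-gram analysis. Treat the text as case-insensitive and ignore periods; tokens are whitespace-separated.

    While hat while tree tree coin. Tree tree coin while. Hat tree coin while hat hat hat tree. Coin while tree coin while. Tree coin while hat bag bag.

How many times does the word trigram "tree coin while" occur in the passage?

Scanning the 27 overlapping trigram windows for "tree coin while":
  position 8–10: tree coin while
  position 12–14: tree coin while
  position 18–20: tree coin while
  position 21–23: tree coin while
  position 24–26: tree coin while

5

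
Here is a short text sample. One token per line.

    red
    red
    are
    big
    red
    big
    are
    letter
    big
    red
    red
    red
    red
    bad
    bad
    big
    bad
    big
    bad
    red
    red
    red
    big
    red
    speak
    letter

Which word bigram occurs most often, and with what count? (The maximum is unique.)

"red red", 6 times

Bigram frequencies (highest first):
  red red: 6
  big red: 3
  red big: 2
  bad big: 2
  big bad: 2
  red are: 1
  … (9 more, each ≤ 1)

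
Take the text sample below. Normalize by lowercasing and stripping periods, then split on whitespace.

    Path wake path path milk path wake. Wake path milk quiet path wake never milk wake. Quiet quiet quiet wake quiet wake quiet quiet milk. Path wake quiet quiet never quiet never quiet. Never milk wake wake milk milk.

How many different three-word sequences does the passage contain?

39 tokens → 37 trigram windows in total.
Repeated trigrams (each contributes count−1 duplicates):
  wake quiet quiet: 3
  milk path wake: 2
  never milk wake: 2
  never quiet never: 2
  quiet never quiet: 2
  quiet wake quiet: 2
7 duplicate windows → 37 − 7 = 30 distinct.

30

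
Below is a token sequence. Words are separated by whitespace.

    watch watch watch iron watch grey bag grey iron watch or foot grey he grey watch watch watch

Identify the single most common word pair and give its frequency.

Bigram frequencies (highest first):
  watch watch: 4
  iron watch: 2
  watch iron: 1
  watch grey: 1
  grey bag: 1
  bag grey: 1
  … (7 more, each ≤ 1)

"watch watch", 4 times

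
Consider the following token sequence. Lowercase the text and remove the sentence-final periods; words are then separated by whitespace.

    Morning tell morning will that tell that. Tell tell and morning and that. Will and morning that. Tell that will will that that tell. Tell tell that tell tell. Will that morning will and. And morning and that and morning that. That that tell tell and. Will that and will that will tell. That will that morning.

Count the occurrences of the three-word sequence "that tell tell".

4

Scanning the 55 overlapping trigram windows for "that tell tell":
  position 7–9: that tell tell
  position 23–25: that tell tell
  position 27–29: that tell tell
  position 43–45: that tell tell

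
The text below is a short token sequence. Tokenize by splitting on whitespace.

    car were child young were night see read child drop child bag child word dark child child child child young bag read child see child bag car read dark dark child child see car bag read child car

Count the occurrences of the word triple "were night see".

1

Scanning the 36 overlapping trigram windows for "were night see":
  position 5–7: were night see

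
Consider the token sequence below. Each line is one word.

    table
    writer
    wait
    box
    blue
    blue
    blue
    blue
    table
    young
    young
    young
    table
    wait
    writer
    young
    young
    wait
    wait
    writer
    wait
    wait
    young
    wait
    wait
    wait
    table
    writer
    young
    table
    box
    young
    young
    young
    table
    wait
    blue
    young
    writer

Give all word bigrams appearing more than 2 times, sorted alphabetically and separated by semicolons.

Bigram counts meeting the condition (more than 2 times):
  blue blue: 3
  wait wait: 4
  young table: 3
  young young: 5

blue blue; wait wait; young table; young young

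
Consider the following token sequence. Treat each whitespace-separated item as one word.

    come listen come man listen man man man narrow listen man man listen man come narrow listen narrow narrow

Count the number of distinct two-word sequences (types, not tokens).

12

19 tokens → 18 bigram windows in total.
Repeated bigrams (each contributes count−1 duplicates):
  listen man: 3
  man man: 3
  man listen: 2
  narrow listen: 2
6 duplicate windows → 18 − 6 = 12 distinct.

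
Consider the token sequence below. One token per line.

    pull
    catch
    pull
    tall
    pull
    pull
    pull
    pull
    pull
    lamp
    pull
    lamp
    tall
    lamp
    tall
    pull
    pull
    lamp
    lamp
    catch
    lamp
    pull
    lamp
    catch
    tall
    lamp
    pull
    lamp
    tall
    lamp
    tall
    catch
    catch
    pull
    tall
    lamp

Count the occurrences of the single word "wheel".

Scanning the 36 tokens for "wheel":
  (none found)

0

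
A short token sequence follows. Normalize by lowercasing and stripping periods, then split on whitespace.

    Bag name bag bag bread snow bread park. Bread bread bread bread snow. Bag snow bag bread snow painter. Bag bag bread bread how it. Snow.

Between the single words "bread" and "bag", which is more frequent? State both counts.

"bread" (9 vs 7)

"bread": 9 occurrences
"bag": 7 occurrences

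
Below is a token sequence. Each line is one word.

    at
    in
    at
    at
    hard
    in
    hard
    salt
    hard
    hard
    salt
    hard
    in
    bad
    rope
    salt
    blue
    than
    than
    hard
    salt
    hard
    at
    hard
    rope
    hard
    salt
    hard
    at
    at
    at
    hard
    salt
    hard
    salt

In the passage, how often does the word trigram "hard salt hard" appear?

Scanning the 33 overlapping trigram windows for "hard salt hard":
  position 7–9: hard salt hard
  position 10–12: hard salt hard
  position 20–22: hard salt hard
  position 26–28: hard salt hard
  position 32–34: hard salt hard

5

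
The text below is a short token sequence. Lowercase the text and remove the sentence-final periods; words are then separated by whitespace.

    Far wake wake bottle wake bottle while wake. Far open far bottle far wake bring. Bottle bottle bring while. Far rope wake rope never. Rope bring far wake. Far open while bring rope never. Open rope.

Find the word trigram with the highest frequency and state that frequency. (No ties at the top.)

"wake far open", 2 times

Trigram frequencies (highest first):
  wake far open: 2
  far wake wake: 1
  wake wake bottle: 1
  wake bottle wake: 1
  bottle wake bottle: 1
  wake bottle while: 1
  … (27 more, each ≤ 1)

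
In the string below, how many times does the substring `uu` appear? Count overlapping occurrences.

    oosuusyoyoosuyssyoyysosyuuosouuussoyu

4

Sliding a length-2 window over the 37 characters (36 positions):
  position 4–5: uu
  position 25–26: uu
  position 30–31: uu
  position 31–32: uu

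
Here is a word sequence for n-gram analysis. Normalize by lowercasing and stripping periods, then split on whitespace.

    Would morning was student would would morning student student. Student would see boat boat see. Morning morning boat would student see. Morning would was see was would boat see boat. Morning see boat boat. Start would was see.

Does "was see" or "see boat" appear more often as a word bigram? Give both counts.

"see boat" (3 vs 2)

"was see": 2 occurrences
"see boat": 3 occurrences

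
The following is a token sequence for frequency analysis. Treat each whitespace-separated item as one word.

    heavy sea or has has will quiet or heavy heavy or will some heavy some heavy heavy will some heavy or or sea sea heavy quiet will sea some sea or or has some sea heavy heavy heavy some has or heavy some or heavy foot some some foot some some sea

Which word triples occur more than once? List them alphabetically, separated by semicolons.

Trigram counts meeting the condition (more than once):
  foot some some: 2
  will some heavy: 2

foot some some; will some heavy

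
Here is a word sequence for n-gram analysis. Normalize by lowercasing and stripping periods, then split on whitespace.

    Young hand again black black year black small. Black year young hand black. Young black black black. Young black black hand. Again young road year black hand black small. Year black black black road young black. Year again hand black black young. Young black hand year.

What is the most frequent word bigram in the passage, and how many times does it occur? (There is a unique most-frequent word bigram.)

"black black", 7 times

Bigram frequencies (highest first):
  black black: 7
  young black: 4
  black year: 3
  year black: 3
  hand black: 3
  black young: 3
  … (17 more, each ≤ 3)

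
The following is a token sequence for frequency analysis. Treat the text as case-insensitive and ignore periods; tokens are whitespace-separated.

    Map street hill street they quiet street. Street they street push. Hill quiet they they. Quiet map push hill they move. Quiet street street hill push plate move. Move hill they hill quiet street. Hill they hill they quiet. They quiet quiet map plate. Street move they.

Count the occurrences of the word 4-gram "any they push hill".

0

Scanning the 44 overlapping 4-gram windows for "any they push hill":
  (none found)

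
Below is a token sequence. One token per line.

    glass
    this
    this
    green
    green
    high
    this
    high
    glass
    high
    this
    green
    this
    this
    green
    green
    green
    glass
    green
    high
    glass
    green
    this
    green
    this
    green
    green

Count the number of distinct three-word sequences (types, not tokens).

27 tokens → 25 trigram windows in total.
Repeated trigrams (each contributes count−1 duplicates):
  this green green: 3
  green this green: 2
  this green this: 2
  this this green: 2
5 duplicate windows → 25 − 5 = 20 distinct.

20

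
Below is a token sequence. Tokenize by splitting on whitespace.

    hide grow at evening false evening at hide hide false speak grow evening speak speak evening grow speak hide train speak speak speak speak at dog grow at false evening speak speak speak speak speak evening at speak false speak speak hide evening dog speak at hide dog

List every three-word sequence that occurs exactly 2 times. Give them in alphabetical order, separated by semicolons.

evening speak speak; speak speak evening

Trigram counts meeting the condition (exactly 2 times):
  evening speak speak: 2
  speak speak evening: 2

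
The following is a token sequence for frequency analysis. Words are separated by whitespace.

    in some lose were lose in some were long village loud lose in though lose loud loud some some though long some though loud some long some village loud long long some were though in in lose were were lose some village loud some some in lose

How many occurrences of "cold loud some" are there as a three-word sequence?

0

Scanning the 45 overlapping trigram windows for "cold loud some":
  (none found)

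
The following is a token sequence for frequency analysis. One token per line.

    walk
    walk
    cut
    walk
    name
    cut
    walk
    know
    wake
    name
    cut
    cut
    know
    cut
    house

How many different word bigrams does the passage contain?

12

15 tokens → 14 bigram windows in total.
Repeated bigrams (each contributes count−1 duplicates):
  cut walk: 2
  name cut: 2
2 duplicate windows → 14 − 2 = 12 distinct.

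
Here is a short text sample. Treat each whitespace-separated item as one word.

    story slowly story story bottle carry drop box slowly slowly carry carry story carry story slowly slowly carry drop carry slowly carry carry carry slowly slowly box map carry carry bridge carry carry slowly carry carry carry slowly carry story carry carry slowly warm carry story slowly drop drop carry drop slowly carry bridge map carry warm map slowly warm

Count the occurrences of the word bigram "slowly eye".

Scanning the 59 overlapping bigram windows for "slowly eye":
  (none found)

0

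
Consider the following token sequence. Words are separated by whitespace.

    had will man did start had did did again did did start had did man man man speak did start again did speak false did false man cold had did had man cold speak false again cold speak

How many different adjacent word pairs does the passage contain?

26

38 tokens → 37 bigram windows in total.
Repeated bigrams (each contributes count−1 duplicates):
  did start: 3
  had did: 3
  again did: 2
  cold speak: 2
  did did: 2
  man cold: 2
  man man: 2
  speak false: 2
  … (1 more repeated)
11 duplicate windows → 37 − 11 = 26 distinct.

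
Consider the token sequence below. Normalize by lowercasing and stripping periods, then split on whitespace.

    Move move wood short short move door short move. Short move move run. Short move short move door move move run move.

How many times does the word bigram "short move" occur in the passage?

5

Scanning the 21 overlapping bigram windows for "short move":
  position 5–6: short move
  position 8–9: short move
  position 10–11: short move
  position 14–15: short move
  position 16–17: short move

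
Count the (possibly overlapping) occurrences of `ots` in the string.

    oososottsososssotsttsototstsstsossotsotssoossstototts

4

Sliding a length-3 window over the 53 characters (51 positions):
  position 16–18: ots
  position 24–26: ots
  position 35–37: ots
  position 38–40: ots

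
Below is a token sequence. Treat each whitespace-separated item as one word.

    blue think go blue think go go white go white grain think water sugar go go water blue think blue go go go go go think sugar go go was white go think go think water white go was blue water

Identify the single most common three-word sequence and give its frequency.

Trigram frequencies (highest first):
  go go go: 3
  blue think go: 2
  sugar go go: 2
  think go blue: 1
  go blue think: 1
  think go go: 1
  … (29 more, each ≤ 1)

"go go go", 3 times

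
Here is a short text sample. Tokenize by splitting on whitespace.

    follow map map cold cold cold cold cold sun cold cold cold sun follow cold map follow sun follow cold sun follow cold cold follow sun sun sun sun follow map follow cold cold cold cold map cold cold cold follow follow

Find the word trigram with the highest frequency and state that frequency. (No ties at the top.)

"cold cold cold", 7 times

Trigram frequencies (highest first):
  cold cold cold: 7
  sun follow cold: 3
  map cold cold: 2
  cold cold sun: 2
  cold sun follow: 2
  follow cold cold: 2
  … (20 more, each ≤ 2)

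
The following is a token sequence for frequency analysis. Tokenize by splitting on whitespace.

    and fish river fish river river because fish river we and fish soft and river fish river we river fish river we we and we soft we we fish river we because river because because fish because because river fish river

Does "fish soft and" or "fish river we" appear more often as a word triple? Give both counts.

"fish river we" (4 vs 1)

"fish soft and": 1 occurrence
"fish river we": 4 occurrences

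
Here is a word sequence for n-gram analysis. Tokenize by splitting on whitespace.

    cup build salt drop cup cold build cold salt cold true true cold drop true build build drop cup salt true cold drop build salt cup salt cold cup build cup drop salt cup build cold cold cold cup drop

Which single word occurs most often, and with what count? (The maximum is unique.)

"cold", 9 times

Unigram frequencies (highest first):
  cold: 9
  cup: 8
  build: 7
  salt: 6
  drop: 6
  true: 4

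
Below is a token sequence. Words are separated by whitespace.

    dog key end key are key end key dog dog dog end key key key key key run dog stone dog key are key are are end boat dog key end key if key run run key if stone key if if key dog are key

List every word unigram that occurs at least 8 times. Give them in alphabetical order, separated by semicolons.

Unigram counts meeting the condition (at least 8 times):
  dog: 8
  key: 18

dog; key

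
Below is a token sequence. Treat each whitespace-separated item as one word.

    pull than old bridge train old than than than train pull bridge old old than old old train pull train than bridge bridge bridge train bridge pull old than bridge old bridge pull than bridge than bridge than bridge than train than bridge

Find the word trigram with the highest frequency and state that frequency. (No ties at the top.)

Trigram frequencies (highest first):
  than bridge than: 3
  train than bridge: 2
  bridge than bridge: 2
  pull than old: 1
  than old bridge: 1
  old bridge train: 1
  … (31 more, each ≤ 1)

"than bridge than", 3 times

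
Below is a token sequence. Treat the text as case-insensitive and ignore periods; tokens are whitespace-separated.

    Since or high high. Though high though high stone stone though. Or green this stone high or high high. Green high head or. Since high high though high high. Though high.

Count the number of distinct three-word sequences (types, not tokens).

23

31 tokens → 29 trigram windows in total.
Repeated trigrams (each contributes count−1 duplicates):
  high though high: 4
  high high though: 3
  or high high: 2
6 duplicate windows → 29 − 6 = 23 distinct.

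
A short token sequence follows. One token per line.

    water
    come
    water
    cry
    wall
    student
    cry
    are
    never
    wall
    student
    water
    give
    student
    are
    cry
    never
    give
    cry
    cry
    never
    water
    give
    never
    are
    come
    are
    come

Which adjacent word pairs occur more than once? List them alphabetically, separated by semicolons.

Bigram counts meeting the condition (more than once):
  are come: 2
  cry never: 2
  wall student: 2
  water give: 2

are come; cry never; wall student; water give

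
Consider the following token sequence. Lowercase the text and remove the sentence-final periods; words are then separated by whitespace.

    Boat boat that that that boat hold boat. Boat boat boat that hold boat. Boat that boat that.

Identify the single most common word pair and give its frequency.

"boat boat", 5 times

Bigram frequencies (highest first):
  boat boat: 5
  boat that: 4
  that that: 2
  that boat: 2
  hold boat: 2
  boat hold: 1
  … (1 more, each ≤ 1)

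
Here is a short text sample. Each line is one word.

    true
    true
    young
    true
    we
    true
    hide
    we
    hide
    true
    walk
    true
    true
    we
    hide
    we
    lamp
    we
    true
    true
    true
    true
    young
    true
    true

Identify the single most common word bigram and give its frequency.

Bigram frequencies (highest first):
  true true: 6
  true young: 2
  young true: 2
  true we: 2
  we true: 2
  hide we: 2
  … (7 more, each ≤ 2)

"true true", 6 times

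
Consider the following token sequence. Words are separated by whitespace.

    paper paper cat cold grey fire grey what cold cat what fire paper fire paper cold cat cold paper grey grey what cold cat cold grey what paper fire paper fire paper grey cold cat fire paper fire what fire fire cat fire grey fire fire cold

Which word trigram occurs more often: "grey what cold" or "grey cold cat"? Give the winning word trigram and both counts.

"grey what cold": 2 occurrences
"grey cold cat": 1 occurrence

"grey what cold" (2 vs 1)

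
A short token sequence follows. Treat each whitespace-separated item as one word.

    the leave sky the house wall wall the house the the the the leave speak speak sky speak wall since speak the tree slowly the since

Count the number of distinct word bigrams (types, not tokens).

21

26 tokens → 25 bigram windows in total.
Repeated bigrams (each contributes count−1 duplicates):
  the the: 3
  the house: 2
  the leave: 2
4 duplicate windows → 25 − 4 = 21 distinct.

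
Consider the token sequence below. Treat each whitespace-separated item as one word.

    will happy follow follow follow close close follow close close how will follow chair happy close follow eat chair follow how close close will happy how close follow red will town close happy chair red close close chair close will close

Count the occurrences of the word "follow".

Scanning the 41 tokens for "follow":
  position 3: follow
  position 4: follow
  position 5: follow
  position 8: follow
  position 13: follow
  position 17: follow
  position 20: follow
  position 28: follow

8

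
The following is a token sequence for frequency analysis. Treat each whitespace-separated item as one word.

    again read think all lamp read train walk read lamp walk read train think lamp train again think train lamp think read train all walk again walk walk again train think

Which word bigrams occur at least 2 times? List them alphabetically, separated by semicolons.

Bigram counts meeting the condition (at least 2 times):
  read train: 3
  train think: 2
  walk again: 2
  walk read: 2

read train; train think; walk again; walk read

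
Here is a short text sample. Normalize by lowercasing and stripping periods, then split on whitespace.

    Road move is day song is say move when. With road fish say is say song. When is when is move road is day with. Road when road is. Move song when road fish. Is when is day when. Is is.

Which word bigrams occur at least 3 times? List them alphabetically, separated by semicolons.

is day; when is

Bigram counts meeting the condition (at least 3 times):
  is day: 3
  when is: 4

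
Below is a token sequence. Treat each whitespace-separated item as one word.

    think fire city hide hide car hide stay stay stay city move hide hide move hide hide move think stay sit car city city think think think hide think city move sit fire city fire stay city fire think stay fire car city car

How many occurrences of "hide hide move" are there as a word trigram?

2

Scanning the 42 overlapping trigram windows for "hide hide move":
  position 13–15: hide hide move
  position 16–18: hide hide move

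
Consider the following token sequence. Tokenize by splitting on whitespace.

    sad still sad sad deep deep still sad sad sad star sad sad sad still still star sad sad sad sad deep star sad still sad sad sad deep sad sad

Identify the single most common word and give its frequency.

Unigram frequencies (highest first):
  sad: 19
  still: 5
  deep: 4
  star: 3

"sad", 19 times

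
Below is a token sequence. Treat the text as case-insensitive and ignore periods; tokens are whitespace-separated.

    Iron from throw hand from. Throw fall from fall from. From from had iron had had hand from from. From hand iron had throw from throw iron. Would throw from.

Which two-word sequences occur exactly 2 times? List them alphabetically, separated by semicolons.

fall from; hand from; iron had; throw from

Bigram counts meeting the condition (exactly 2 times):
  fall from: 2
  hand from: 2
  iron had: 2
  throw from: 2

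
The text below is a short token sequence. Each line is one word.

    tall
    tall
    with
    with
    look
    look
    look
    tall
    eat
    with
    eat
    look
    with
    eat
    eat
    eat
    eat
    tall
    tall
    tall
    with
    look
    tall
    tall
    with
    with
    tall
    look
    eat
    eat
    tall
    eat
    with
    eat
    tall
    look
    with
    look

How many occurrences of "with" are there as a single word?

9

Scanning the 38 tokens for "with":
  position 3: with
  position 4: with
  position 10: with
  position 13: with
  position 21: with
  position 25: with
  position 26: with
  position 33: with
  position 37: with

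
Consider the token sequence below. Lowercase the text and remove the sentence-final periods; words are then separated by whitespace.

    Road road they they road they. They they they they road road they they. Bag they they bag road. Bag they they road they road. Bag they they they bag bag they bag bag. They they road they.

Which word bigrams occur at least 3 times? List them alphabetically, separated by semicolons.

bag they; road they; they bag; they road; they they

Bigram counts meeting the condition (at least 3 times):
  bag they: 5
  road they: 5
  they bag: 4
  they road: 5
  they they: 11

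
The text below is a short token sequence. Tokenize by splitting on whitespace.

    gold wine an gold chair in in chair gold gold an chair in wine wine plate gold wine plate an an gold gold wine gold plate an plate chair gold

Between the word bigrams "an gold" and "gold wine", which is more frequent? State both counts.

"gold wine" (3 vs 2)

"an gold": 2 occurrences
"gold wine": 3 occurrences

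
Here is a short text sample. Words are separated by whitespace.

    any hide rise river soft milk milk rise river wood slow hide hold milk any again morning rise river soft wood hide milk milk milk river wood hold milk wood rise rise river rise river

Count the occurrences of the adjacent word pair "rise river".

Scanning the 34 overlapping bigram windows for "rise river":
  position 3–4: rise river
  position 8–9: rise river
  position 18–19: rise river
  position 32–33: rise river
  position 34–35: rise river

5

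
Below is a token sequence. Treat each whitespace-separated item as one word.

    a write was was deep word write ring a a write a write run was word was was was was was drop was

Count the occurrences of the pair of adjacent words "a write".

3

Scanning the 22 overlapping bigram windows for "a write":
  position 1–2: a write
  position 10–11: a write
  position 12–13: a write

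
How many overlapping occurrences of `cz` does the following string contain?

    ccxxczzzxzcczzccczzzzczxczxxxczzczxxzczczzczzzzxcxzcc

10

Sliding a length-2 window over the 53 characters (52 positions):
  position 5–6: cz
  position 12–13: cz
  position 17–18: cz
  position 22–23: cz
  position 25–26: cz
  position 30–31: cz
  position 33–34: cz
  position 38–39: cz
  position 40–41: cz
  position 43–44: cz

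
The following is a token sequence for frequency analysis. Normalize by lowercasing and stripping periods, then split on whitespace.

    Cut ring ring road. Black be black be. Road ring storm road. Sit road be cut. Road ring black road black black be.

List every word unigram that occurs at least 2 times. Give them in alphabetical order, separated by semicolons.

Unigram counts meeting the condition (at least 2 times):
  be: 4
  black: 5
  cut: 2
  ring: 4
  road: 6

be; black; cut; ring; road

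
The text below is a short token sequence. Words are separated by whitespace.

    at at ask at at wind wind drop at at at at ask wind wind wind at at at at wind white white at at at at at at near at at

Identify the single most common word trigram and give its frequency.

Trigram frequencies (highest first):
  at at at: 8
  at at ask: 2
  at at wind: 2
  at ask at: 1
  ask at at: 1
  at wind wind: 1
  … (15 more, each ≤ 1)

"at at at", 8 times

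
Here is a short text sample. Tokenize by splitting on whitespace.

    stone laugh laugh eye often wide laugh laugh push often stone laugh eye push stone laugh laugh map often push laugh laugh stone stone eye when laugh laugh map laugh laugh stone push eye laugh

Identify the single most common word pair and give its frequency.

Bigram frequencies (highest first):
  laugh laugh: 6
  stone laugh: 3
  laugh eye: 2
  laugh map: 2
  laugh stone: 2
  eye often: 1
  … (18 more, each ≤ 1)

"laugh laugh", 6 times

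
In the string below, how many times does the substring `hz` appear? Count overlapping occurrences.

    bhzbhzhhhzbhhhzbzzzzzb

4

Sliding a length-2 window over the 22 characters (21 positions):
  position 2–3: hz
  position 5–6: hz
  position 9–10: hz
  position 14–15: hz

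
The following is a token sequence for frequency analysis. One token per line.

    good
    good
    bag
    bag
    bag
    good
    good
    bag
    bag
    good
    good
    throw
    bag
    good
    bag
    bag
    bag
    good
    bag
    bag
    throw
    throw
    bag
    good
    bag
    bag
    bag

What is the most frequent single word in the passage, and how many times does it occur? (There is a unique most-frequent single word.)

Unigram frequencies (highest first):
  bag: 15
  good: 9
  throw: 3

"bag", 15 times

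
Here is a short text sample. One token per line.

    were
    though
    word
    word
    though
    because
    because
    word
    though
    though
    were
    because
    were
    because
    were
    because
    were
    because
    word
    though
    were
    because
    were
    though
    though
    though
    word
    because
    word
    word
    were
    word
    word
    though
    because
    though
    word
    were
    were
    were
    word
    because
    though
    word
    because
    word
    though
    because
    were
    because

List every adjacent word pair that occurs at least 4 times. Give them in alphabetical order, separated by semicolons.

because were; because word; though word; were because; word though

Bigram counts meeting the condition (at least 4 times):
  because were: 5
  because word: 4
  though word: 4
  were because: 6
  word though: 5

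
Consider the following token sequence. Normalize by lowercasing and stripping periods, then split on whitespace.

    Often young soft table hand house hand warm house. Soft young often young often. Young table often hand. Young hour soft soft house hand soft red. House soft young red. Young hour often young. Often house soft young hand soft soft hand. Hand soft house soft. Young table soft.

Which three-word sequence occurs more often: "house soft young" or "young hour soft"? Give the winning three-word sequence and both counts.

"house soft young" (4 vs 1)

"house soft young": 4 occurrences
"young hour soft": 1 occurrence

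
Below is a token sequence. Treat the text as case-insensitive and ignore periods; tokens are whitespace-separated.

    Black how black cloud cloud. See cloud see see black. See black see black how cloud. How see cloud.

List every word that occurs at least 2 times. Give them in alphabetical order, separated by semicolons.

Unigram counts meeting the condition (at least 2 times):
  black: 5
  cloud: 5
  how: 3
  see: 6

black; cloud; how; see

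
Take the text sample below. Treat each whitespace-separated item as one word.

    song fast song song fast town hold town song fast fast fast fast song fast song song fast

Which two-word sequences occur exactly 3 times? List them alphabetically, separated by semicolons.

fast fast; fast song

Bigram counts meeting the condition (exactly 3 times):
  fast fast: 3
  fast song: 3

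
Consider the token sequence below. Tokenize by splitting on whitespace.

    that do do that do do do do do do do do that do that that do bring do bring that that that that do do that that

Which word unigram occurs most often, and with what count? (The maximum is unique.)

"do", 15 times

Unigram frequencies (highest first):
  do: 15
  that: 11
  bring: 2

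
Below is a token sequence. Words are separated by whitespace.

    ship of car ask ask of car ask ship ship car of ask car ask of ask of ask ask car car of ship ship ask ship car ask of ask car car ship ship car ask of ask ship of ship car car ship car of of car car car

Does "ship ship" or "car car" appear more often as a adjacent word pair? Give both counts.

"car car" (5 vs 3)

"ship ship": 3 occurrences
"car car": 5 occurrences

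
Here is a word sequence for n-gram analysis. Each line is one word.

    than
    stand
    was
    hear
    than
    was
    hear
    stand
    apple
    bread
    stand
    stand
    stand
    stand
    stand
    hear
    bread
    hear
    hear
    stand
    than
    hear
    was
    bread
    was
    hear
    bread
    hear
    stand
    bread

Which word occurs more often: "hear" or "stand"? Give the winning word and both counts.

"hear": 8 occurrences
"stand": 9 occurrences

"stand" (9 vs 8)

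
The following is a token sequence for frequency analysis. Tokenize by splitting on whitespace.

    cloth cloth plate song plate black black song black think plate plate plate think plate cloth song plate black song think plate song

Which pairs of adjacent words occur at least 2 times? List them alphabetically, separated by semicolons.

black song; plate black; plate plate; plate song; song plate; think plate

Bigram counts meeting the condition (at least 2 times):
  black song: 2
  plate black: 2
  plate plate: 2
  plate song: 2
  song plate: 2
  think plate: 3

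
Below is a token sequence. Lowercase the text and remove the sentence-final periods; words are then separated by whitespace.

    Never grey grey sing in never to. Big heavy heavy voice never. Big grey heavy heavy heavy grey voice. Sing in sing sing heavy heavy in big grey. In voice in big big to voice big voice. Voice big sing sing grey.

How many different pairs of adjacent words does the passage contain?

42 tokens → 41 bigram windows in total.
Repeated bigrams (each contributes count−1 duplicates):
  heavy heavy: 4
  big grey: 2
  in big: 2
  sing in: 2
  sing sing: 2
  voice big: 2
8 duplicate windows → 41 − 8 = 33 distinct.

33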